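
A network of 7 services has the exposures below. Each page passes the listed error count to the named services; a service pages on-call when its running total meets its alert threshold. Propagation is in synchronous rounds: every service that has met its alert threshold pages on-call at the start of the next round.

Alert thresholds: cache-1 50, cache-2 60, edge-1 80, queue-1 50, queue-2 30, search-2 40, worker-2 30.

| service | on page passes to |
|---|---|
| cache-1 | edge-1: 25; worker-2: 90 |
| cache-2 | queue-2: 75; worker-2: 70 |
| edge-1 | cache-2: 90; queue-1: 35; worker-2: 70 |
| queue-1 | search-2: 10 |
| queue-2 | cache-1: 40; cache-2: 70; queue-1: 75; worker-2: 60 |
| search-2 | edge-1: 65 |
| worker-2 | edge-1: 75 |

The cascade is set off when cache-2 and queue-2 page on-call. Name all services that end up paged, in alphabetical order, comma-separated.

Round 1 — cache-2, queue-2 page on-call (initial).
  cache-1: +40 → 40 < 50
  queue-1: +75 → 75 ≥ 50
  worker-2: +70+60 → 130 ≥ 30
Round 2 — queue-1, worker-2 page on-call.
  edge-1: +75 → 75 < 80
  search-2: +10 → 10 < 40
No further pages.

cache-2, queue-1, queue-2, worker-2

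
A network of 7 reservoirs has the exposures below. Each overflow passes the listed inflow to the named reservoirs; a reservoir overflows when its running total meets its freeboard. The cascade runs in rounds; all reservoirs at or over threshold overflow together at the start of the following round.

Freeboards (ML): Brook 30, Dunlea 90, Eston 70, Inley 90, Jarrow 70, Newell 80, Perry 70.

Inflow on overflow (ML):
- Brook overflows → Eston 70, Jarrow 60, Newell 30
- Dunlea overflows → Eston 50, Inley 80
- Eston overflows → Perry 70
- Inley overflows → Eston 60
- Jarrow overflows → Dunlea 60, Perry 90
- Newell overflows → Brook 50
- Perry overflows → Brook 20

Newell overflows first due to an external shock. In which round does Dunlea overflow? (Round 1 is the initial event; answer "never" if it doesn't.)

Round 1 — Newell overflows (initial).
  Brook: +50 → 50 ≥ 30
Round 2 — Brook overflows.
  Eston: +70 → 70 ≥ 70
  Jarrow: +60 → 60 < 70
Round 3 — Eston overflows.
  Perry: +70 → 70 ≥ 70
Round 4 — Perry overflows.
No further overflows.

never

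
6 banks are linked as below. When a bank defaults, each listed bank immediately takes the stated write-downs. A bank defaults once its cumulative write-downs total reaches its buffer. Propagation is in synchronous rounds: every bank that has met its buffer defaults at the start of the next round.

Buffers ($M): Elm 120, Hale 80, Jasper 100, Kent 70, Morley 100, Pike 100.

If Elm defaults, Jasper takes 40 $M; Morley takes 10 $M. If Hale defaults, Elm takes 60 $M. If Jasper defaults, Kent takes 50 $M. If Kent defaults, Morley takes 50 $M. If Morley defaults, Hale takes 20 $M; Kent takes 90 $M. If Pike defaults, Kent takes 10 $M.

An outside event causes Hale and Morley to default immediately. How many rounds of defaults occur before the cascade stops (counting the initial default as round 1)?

Round 1 — Hale, Morley default (initial).
  Elm: +60 → 60 < 120
  Kent: +90 → 90 ≥ 70
Round 2 — Kent defaults.
No further defaults.

2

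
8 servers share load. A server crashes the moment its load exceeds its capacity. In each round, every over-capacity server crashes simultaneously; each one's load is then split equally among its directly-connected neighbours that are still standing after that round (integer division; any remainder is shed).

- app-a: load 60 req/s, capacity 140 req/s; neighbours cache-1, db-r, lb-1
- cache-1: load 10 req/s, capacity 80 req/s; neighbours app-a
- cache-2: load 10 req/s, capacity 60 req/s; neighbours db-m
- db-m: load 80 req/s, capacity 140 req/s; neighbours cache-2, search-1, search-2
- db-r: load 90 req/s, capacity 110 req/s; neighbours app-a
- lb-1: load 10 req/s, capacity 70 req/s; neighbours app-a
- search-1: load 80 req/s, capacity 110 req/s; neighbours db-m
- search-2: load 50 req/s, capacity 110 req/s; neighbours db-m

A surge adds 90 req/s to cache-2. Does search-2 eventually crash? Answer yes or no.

yes

Round 1 — cache-2 at 100 > 60. cache-2 crashes.
  cache-2 sheds 100 req/s to db-m: 100 each.
    db-m: 80+100 = 180 > 140
Round 2 — db-m crashes.
  db-m sheds 180 req/s to search-1, search-2: 90 each.
    search-1: 80+90 = 170 > 110
    search-2: 50+90 = 140 > 110
Round 3 — search-1, search-2 crash.
  search-1 sheds 170 req/s: no online neighbours, lost.
  search-2 sheds 140 req/s: no online neighbours, lost.
No further crashes.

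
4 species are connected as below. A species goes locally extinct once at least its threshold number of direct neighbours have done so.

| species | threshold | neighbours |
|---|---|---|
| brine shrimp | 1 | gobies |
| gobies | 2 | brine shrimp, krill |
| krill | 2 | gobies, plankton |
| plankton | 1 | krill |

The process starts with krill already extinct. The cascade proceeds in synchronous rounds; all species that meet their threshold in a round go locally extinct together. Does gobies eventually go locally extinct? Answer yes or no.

Round 1 — krill goes locally extinct (initial).
Round 2 — checking thresholds:
  gobies: 1 of 2 neighbours < 2, holds.
  plankton: 1 of 1 neighbours ≥ 1, goes locally extinct.
Round 3 — no new extinctions; cascade stops.

no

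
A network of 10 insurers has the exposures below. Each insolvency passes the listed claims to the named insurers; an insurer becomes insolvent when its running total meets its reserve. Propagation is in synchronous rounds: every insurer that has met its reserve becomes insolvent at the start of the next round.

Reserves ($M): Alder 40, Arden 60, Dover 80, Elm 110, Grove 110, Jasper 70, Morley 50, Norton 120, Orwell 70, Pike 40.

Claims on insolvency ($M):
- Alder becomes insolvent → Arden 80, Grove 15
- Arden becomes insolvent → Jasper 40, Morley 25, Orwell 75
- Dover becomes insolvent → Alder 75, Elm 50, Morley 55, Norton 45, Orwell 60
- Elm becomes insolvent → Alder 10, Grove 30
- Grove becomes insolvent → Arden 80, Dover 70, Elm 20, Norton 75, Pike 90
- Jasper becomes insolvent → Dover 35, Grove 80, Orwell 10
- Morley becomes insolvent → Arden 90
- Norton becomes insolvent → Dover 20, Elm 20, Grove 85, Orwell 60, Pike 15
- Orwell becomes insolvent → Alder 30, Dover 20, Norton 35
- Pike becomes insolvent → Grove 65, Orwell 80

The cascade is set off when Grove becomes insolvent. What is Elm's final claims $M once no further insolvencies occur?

90

Round 1 — Grove becomes insolvent (initial).
  Arden: +80 → 80 ≥ 60
  Dover: +70 → 70 < 80
  Elm: +20 → 20 < 110
  Norton: +75 → 75 < 120
  Pike: +90 → 90 ≥ 40
Round 2 — Arden, Pike become insolvent.
  Jasper: +40 → 40 < 70
  Morley: +25 → 25 < 50
  Orwell: +75+80 → 155 ≥ 70
Round 3 — Orwell becomes insolvent.
  Alder: +30 → 30 < 40
  Dover: +20 → 90 ≥ 80
  Norton: +35 → 110 < 120
Round 4 — Dover becomes insolvent.
  Alder: +75 → 105 ≥ 40
  Elm: +50 → 70 < 110
  Morley: +55 → 80 ≥ 50
  Norton: +45 → 155 ≥ 120
Round 5 — Alder, Morley, Norton become insolvent.
  Elm: +20 → 90 < 110
No further insolvencies.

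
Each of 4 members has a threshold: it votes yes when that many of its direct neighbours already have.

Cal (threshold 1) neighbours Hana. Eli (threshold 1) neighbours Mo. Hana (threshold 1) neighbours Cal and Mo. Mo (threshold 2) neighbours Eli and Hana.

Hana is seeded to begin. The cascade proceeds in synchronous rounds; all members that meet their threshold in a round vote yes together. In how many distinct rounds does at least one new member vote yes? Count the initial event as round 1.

Round 1 — Hana votes yes (initial).
Round 2 — checking thresholds:
  Cal: 1 of 1 neighbours ≥ 1, votes yes.
  Mo: 1 of 2 neighbours < 2, holds.
Round 3 — no new yes votes; cascade stops.

2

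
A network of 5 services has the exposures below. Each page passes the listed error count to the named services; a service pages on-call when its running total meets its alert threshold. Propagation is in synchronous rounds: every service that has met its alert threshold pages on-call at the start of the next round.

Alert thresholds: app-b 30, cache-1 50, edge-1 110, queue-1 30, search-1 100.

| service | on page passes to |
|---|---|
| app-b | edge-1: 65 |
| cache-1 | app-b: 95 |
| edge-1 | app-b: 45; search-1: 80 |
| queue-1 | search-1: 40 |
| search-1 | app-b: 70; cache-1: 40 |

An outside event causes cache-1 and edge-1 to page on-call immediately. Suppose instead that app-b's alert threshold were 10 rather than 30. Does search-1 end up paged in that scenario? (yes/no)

With app-b's alert threshold at 10:
Round 1 — cache-1, edge-1 page on-call (initial).
  app-b: +95+45 → 140 ≥ 10
  search-1: +80 → 80 < 100
Round 2 — app-b pages on-call.
No further pages.

no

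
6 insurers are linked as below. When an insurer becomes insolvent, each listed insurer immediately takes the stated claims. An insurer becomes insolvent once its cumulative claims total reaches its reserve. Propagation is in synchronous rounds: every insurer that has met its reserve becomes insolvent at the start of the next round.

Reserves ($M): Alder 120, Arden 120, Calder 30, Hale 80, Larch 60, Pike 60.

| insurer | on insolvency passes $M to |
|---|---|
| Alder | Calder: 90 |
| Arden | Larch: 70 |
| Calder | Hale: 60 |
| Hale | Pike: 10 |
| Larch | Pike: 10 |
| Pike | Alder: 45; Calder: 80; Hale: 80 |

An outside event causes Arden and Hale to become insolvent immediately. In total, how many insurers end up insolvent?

Round 1 — Arden, Hale become insolvent (initial).
  Larch: +70 → 70 ≥ 60
  Pike: +10 → 10 < 60
Round 2 — Larch becomes insolvent.
  Pike: +10 → 20 < 60
No further insolvencies.

3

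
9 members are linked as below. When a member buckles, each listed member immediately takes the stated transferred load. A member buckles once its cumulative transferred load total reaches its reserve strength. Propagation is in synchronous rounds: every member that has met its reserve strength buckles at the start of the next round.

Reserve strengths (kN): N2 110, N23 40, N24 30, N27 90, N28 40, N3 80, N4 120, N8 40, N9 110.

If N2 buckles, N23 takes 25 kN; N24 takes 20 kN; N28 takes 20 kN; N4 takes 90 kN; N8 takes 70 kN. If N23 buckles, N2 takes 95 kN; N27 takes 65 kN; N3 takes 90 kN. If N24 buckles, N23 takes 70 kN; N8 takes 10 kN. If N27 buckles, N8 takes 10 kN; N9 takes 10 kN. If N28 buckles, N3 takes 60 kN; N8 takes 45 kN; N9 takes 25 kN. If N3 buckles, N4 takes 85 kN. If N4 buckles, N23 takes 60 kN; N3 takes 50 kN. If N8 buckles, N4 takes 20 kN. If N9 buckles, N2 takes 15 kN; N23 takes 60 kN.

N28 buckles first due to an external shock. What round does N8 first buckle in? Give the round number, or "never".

2

Round 1 — N28 buckles (initial).
  N3: +60 → 60 < 80
  N8: +45 → 45 ≥ 40
  N9: +25 → 25 < 110
Round 2 — N8 buckles.
  N4: +20 → 20 < 120
No further bucklings.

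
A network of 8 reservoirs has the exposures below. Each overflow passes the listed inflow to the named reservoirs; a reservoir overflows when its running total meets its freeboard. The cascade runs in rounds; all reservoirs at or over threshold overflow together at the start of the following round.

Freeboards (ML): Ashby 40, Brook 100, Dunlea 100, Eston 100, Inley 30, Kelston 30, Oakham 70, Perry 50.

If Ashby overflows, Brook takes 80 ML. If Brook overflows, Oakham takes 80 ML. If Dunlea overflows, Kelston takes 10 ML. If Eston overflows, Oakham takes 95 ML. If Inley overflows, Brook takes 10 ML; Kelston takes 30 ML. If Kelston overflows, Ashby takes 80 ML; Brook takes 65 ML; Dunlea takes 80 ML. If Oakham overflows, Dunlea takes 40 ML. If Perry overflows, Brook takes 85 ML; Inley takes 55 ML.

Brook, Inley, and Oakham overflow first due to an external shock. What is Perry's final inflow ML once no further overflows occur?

Round 1 — Brook, Inley, Oakham overflow (initial).
  Dunlea: +40 → 40 < 100
  Kelston: +30 → 30 ≥ 30
Round 2 — Kelston overflows.
  Ashby: +80 → 80 ≥ 40
  Dunlea: +80 → 120 ≥ 100
Round 3 — Ashby, Dunlea overflow.
No further overflows.

0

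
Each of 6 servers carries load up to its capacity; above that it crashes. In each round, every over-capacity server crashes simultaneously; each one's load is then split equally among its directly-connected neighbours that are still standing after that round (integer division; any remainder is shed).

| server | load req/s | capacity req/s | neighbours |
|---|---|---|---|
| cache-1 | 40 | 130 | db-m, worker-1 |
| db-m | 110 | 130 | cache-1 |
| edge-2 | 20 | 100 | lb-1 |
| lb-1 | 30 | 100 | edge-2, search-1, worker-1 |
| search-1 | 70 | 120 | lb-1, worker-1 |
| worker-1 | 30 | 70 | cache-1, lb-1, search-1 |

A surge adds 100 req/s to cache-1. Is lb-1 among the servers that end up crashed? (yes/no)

Round 1 — cache-1 at 140 > 130. cache-1 crashes.
  cache-1 sheds 140 req/s to db-m, worker-1: 70 each.
    db-m: 110+70 = 180 > 130
    worker-1: 30+70 = 100 > 70
Round 2 — db-m, worker-1 crash.
  db-m sheds 180 req/s: no online neighbours, lost.
  worker-1 sheds 100 req/s to lb-1, search-1: 50 each.
    lb-1: 30+50 = 80 ≤ 100
    search-1: 70+50 = 120 ≤ 120
No further crashes.

no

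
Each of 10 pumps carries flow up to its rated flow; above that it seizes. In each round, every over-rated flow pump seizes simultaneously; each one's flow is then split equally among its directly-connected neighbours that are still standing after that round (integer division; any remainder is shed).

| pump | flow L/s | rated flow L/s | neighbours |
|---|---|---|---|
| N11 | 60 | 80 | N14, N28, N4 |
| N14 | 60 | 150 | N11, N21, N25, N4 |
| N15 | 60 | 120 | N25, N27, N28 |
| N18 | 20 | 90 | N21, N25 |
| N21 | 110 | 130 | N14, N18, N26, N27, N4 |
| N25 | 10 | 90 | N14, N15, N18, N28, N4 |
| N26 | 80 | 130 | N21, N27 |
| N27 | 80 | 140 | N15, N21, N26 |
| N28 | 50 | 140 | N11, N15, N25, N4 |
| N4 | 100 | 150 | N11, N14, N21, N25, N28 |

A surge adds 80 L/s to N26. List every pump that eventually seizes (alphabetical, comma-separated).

Round 1 — N26 at 160 > 130. N26 seizes.
  N26 sheds 160 L/s to N21, N27: 80 each.
    N21: 110+80 = 190 > 130
    N27: 80+80 = 160 > 140
Round 2 — N21, N27 seize.
  N21 sheds 190 L/s to N14, N18, N4: 63 each (1 lost).
    N14: 60+63 = 123 ≤ 150
    N18: 20+63 = 83 ≤ 90
    N4: 100+63 = 163 > 150
  N27 sheds 160 L/s to N15: 160 each.
    N15: 60+160 = 220 > 120
Round 3 — N15, N4 seize.
  N15 sheds 220 L/s to N25, N28: 110 each.
    N25: 10+110 = 120 > 90
    N28: 50+110 = 160 > 140
  N4 sheds 163 L/s to N11, N14, N25, N28: 40 each (3 lost).
    N11: 60+40 = 100 > 80
    N14: 123+40 = 163 > 150
    N25: 120+40 = 160 > 90
    N28: 160+40 = 200 > 140
Round 4 — N11, N14, N25, N28 seize.
  N11 sheds 100 L/s: no online neighbours, lost.
  N14 sheds 163 L/s: no online neighbours, lost.
  N25 sheds 160 L/s to N18: 160 each.
    N18: 83+160 = 243 > 90
  N28 sheds 200 L/s: no online neighbours, lost.
Round 5 — N18 seizes.
  N18 sheds 243 L/s: no online neighbours, lost.
No further seizures.

N11, N14, N15, N18, N21, N25, N26, N27, N28, N4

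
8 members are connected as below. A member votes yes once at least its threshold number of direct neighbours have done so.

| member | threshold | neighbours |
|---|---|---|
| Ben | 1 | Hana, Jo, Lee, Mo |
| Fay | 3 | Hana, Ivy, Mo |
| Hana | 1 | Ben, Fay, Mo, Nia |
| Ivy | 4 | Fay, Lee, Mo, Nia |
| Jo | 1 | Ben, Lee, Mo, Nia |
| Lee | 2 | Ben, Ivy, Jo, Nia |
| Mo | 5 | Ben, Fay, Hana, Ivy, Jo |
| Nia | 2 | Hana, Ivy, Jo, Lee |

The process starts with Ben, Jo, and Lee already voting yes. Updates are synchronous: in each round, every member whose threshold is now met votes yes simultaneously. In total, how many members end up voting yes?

Round 1 — Ben, Jo, Lee vote yes (initial).
Round 2 — checking thresholds:
  Hana: 1 of 4 neighbours ≥ 1, votes yes.
  Ivy: 1 of 4 neighbours < 4, not yet.
  Mo: 2 of 5 neighbours < 5, not yet.
  Nia: 2 of 4 neighbours ≥ 2, votes yes.
Round 3 — no new yes votes; cascade stops.

5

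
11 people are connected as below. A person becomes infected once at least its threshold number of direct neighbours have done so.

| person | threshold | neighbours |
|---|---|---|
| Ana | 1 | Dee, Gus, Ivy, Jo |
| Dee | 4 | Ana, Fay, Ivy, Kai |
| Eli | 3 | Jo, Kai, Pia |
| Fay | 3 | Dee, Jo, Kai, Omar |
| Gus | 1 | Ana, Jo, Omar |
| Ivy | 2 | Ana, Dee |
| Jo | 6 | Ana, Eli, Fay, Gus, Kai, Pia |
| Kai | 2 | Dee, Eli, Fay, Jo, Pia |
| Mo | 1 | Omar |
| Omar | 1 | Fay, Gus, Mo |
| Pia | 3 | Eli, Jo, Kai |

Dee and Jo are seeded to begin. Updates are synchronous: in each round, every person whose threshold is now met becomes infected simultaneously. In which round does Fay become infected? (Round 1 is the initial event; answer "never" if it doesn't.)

Round 1 — Dee, Jo become infected (initial).
Round 2 — checking thresholds:
  Ana: 2 of 4 neighbours ≥ 1, becomes infected.
  Eli: 1 of 3 neighbours < 3, holds.
  Fay: 2 of 4 neighbours < 3, holds.
  Gus: 1 of 3 neighbours ≥ 1, becomes infected.
  Ivy: 1 of 2 neighbours < 2, holds.
  Kai: 2 of 5 neighbours ≥ 2, becomes infected.
  Pia: 1 of 3 neighbours < 3, holds.
Round 3 — checking thresholds:
  Eli: 2 of 3 neighbours < 3, holds.
  Fay: 3 of 4 neighbours ≥ 3, becomes infected.
  Ivy: 2 of 2 neighbours ≥ 2, becomes infected.
  Omar: 1 of 3 neighbours ≥ 1, becomes infected.
  Pia: 2 of 3 neighbours < 3, holds.
Round 4 — checking thresholds:
  Eli: 2 of 3 neighbours < 3, holds.
  Mo: 1 of 1 neighbours ≥ 1, becomes infected.
  Pia: 2 of 3 neighbours < 3, holds.
Round 5 — no new infections; cascade stops.

3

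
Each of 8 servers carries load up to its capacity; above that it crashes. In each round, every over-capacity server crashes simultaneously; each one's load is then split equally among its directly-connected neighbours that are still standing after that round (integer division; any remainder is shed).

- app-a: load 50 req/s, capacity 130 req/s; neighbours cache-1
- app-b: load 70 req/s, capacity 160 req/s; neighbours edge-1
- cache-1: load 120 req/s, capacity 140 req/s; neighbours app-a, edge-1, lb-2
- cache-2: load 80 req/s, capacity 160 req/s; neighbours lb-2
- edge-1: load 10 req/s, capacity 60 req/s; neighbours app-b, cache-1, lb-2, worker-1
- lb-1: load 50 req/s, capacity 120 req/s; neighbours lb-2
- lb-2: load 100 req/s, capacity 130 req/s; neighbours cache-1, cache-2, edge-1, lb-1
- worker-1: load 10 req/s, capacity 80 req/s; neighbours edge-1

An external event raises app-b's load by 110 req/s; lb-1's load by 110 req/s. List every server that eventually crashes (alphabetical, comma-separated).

app-a, app-b, cache-1, cache-2, edge-1, lb-1, lb-2, worker-1

Round 1 — app-b at 180 > 160; lb-1 at 160 > 120. app-b, lb-1 crash.
  app-b sheds 180 req/s to edge-1: 180 each.
    edge-1: 10+180 = 190 > 60
  lb-1 sheds 160 req/s to lb-2: 160 each.
    lb-2: 100+160 = 260 > 130
Round 2 — edge-1, lb-2 crash.
  edge-1 sheds 190 req/s to cache-1, worker-1: 95 each.
    cache-1: 120+95 = 215 > 140
    worker-1: 10+95 = 105 > 80
  lb-2 sheds 260 req/s to cache-1, cache-2: 130 each.
    cache-1: 215+130 = 345 > 140
    cache-2: 80+130 = 210 > 160
Round 3 — cache-1, cache-2, worker-1 crash.
  cache-1 sheds 345 req/s to app-a: 345 each.
    app-a: 50+345 = 395 > 130
  cache-2 sheds 210 req/s: no online neighbours, lost.
  worker-1 sheds 105 req/s: no online neighbours, lost.
Round 4 — app-a crashes.
  app-a sheds 395 req/s: no online neighbours, lost.
No further crashes.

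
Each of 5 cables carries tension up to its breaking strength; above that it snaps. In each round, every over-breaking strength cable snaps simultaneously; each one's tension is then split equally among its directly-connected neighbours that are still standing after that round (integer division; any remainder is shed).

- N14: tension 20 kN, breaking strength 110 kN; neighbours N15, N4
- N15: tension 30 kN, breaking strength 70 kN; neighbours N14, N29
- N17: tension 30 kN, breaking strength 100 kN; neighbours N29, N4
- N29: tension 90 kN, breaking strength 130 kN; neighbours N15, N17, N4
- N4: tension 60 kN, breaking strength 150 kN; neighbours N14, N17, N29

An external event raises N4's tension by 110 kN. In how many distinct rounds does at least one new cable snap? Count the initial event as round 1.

Round 1 — N4 at 170 > 150. N4 snaps.
  N4 sheds 170 kN to N14, N17, N29: 56 each (2 lost).
    N14: 20+56 = 76 ≤ 110
    N17: 30+56 = 86 ≤ 100
    N29: 90+56 = 146 > 130
Round 2 — N29 snaps.
  N29 sheds 146 kN to N15, N17: 73 each.
    N15: 30+73 = 103 > 70
    N17: 86+73 = 159 > 100
Round 3 — N15, N17 snap.
  N15 sheds 103 kN to N14: 103 each.
    N14: 76+103 = 179 > 110
  N17 sheds 159 kN: no online neighbours, lost.
Round 4 — N14 snaps.
  N14 sheds 179 kN: no online neighbours, lost.
No further breaks.

4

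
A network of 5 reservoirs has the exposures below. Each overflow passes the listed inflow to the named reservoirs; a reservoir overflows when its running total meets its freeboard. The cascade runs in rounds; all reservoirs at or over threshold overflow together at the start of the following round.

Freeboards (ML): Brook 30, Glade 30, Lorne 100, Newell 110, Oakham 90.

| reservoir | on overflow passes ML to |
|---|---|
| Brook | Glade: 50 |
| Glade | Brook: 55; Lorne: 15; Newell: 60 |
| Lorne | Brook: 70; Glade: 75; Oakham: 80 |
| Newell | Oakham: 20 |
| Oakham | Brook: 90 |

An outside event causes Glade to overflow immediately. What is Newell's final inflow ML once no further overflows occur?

Round 1 — Glade overflows (initial).
  Brook: +55 → 55 ≥ 30
  Lorne: +15 → 15 < 100
  Newell: +60 → 60 < 110
Round 2 — Brook overflows.
No further overflows.

60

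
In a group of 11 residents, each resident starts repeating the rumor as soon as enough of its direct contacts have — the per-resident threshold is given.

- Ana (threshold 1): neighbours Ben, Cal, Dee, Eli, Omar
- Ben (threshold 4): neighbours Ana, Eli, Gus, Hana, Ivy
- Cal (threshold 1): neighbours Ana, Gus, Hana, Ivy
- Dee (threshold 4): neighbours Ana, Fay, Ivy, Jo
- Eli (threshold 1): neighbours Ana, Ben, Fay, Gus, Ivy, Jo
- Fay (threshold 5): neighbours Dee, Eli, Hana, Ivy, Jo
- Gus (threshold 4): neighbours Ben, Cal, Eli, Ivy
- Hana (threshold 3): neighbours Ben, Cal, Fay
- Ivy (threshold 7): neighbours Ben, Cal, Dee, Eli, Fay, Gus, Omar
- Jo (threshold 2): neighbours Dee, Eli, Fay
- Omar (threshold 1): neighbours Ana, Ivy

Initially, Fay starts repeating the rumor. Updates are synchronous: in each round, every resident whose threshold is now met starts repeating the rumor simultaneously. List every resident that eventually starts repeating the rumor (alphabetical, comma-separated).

Ana, Cal, Eli, Fay, Jo, Omar

Round 1 — Fay starts repeating the rumor (initial).
Round 2 — checking thresholds:
  Dee: 1 of 4 neighbours < 4, not yet.
  Eli: 1 of 6 neighbours ≥ 1, starts repeating the rumor.
  Hana: 1 of 3 neighbours < 3, not yet.
  Ivy: 1 of 7 neighbours < 7, not yet.
  Jo: 1 of 3 neighbours < 2, not yet.
Round 3 — checking thresholds:
  Ana: 1 of 5 neighbours ≥ 1, starts repeating the rumor.
  Ben: 1 of 5 neighbours < 4, not yet.
  Dee: 1 of 4 neighbours < 4, not yet.
  Gus: 1 of 4 neighbours < 4, not yet.
  Hana: 1 of 3 neighbours < 3, not yet.
  Ivy: 2 of 7 neighbours < 7, not yet.
  Jo: 2 of 3 neighbours ≥ 2, starts repeating the rumor.
Round 4 — checking thresholds:
  Ben: 2 of 5 neighbours < 4, not yet.
  Cal: 1 of 4 neighbours ≥ 1, starts repeating the rumor.
  Dee: 3 of 4 neighbours < 4, not yet.
  Gus: 1 of 4 neighbours < 4, not yet.
  Hana: 1 of 3 neighbours < 3, not yet.
  Ivy: 2 of 7 neighbours < 7, not yet.
  Omar: 1 of 2 neighbours ≥ 1, starts repeating the rumor.
Round 5 — no new spreads; cascade stops.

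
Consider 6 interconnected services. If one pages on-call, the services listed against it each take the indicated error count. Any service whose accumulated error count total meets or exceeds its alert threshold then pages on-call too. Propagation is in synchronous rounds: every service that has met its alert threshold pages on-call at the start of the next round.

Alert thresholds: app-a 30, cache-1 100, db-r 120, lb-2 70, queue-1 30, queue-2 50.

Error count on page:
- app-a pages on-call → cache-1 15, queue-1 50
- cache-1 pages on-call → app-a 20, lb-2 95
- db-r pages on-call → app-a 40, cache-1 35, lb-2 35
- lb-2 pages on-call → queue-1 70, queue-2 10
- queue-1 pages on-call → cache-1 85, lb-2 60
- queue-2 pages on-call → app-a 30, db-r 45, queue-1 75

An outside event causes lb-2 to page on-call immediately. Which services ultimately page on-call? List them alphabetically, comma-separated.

Round 1 — lb-2 pages on-call (initial).
  queue-1: +70 → 70 ≥ 30
  queue-2: +10 → 10 < 50
Round 2 — queue-1 pages on-call.
  cache-1: +85 → 85 < 100
No further pages.

lb-2, queue-1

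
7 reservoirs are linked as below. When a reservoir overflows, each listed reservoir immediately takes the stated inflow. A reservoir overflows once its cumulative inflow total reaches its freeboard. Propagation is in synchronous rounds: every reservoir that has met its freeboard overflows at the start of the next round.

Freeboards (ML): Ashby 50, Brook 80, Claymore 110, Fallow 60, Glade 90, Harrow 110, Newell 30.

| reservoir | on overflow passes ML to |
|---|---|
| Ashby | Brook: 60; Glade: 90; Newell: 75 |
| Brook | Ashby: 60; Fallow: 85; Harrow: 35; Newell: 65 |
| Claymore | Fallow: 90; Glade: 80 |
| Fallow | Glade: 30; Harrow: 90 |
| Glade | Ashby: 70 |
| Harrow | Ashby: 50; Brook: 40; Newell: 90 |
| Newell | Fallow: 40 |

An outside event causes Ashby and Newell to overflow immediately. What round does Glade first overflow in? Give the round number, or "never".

Round 1 — Ashby, Newell overflow (initial).
  Brook: +60 → 60 < 80
  Fallow: +40 → 40 < 60
  Glade: +90 → 90 ≥ 90
Round 2 — Glade overflows.
No further overflows.

2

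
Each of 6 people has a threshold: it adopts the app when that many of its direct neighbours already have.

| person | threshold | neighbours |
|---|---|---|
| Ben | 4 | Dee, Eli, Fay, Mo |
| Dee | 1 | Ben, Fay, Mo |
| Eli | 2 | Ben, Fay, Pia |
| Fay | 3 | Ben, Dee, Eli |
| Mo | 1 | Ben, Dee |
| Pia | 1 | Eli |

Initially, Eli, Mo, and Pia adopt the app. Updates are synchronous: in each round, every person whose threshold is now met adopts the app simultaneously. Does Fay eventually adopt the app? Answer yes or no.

Round 1 — Eli, Mo, Pia adopt the app (initial).
Round 2 — checking thresholds:
  Ben: 2 of 4 neighbours < 4, holds.
  Dee: 1 of 3 neighbours ≥ 1, adopts the app.
  Fay: 1 of 3 neighbours < 3, holds.
Round 3 — no new adoptions; cascade stops.

no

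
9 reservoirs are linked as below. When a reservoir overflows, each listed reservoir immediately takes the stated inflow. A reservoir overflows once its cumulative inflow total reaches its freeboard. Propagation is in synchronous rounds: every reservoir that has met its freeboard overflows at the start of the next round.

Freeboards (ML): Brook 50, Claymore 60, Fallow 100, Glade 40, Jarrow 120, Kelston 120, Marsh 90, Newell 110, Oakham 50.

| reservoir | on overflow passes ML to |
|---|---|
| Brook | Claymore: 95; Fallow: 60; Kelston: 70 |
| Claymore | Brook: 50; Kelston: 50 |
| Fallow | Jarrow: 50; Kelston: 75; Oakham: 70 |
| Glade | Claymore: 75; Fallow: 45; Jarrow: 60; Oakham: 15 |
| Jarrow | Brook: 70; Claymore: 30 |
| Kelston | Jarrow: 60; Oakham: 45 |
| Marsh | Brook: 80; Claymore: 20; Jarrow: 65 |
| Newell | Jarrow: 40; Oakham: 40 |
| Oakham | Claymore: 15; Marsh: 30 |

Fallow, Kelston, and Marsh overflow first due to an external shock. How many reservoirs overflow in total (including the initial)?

Round 1 — Fallow, Kelston, Marsh overflow (initial).
  Brook: +80 → 80 ≥ 50
  Claymore: +20 → 20 < 60
  Jarrow: +50+60+65 → 175 ≥ 120
  Oakham: +70+45 → 115 ≥ 50
Round 2 — Brook, Jarrow, Oakham overflow.
  Claymore: +95+30+15 → 160 ≥ 60
Round 3 — Claymore overflows.
No further overflows.

7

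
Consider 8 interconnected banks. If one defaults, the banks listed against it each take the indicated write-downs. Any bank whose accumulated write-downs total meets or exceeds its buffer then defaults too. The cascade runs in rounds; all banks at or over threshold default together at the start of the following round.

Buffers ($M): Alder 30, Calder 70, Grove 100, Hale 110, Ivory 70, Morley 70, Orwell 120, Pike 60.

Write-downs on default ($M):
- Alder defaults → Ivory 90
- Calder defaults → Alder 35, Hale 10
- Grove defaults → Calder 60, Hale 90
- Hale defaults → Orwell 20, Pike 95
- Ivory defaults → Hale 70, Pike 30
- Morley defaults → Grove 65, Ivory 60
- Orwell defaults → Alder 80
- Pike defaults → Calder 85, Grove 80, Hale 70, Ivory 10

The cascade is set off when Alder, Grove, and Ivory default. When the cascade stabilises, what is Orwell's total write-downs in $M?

20

Round 1 — Alder, Grove, Ivory default (initial).
  Calder: +60 → 60 < 70
  Hale: +90+70 → 160 ≥ 110
  Pike: +30 → 30 < 60
Round 2 — Hale defaults.
  Orwell: +20 → 20 < 120
  Pike: +95 → 125 ≥ 60
Round 3 — Pike defaults.
  Calder: +85 → 145 ≥ 70
Round 4 — Calder defaults.
No further defaults.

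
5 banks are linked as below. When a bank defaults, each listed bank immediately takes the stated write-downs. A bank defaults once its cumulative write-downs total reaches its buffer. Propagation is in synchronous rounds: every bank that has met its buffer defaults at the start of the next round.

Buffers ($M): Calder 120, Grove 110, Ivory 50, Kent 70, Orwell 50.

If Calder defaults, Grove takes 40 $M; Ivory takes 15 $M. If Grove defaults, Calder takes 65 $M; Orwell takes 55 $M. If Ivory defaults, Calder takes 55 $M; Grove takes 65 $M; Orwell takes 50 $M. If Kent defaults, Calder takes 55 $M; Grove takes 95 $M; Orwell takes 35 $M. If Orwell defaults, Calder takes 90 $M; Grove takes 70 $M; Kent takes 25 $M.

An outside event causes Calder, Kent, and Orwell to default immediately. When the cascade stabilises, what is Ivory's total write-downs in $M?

Round 1 — Calder, Kent, Orwell default (initial).
  Grove: +40+95+70 → 205 ≥ 110
  Ivory: +15 → 15 < 50
Round 2 — Grove defaults.
No further defaults.

15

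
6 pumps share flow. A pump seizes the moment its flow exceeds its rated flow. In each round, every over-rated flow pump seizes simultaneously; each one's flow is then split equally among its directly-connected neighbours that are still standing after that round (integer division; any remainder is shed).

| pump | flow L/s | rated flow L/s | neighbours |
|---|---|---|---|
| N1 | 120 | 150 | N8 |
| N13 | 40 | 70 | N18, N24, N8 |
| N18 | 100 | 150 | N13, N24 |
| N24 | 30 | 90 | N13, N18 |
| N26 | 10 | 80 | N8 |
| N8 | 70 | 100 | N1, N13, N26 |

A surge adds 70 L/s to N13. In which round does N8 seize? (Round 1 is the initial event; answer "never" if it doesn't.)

Round 1 — N13 at 110 > 70. N13 seizes.
  N13 sheds 110 L/s to N18, N24, N8: 36 each (2 lost).
    N18: 100+36 = 136 ≤ 150
    N24: 30+36 = 66 ≤ 90
    N8: 70+36 = 106 > 100
Round 2 — N8 seizes.
  N8 sheds 106 L/s to N1, N26: 53 each.
    N1: 120+53 = 173 > 150
    N26: 10+53 = 63 ≤ 80
Round 3 — N1 seizes.
  N1 sheds 173 L/s: no online neighbours, lost.
No further seizures.

2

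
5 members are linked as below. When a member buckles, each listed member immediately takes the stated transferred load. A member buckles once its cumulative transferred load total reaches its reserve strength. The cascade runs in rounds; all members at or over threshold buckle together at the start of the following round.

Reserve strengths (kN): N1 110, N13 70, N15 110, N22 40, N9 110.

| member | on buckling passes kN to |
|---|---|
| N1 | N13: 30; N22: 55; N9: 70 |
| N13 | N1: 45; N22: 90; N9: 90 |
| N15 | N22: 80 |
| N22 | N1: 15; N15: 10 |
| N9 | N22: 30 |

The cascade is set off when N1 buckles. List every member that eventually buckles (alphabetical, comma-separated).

Round 1 — N1 buckles (initial).
  N13: +30 → 30 < 70
  N22: +55 → 55 ≥ 40
  N9: +70 → 70 < 110
Round 2 — N22 buckles.
  N15: +10 → 10 < 110
No further bucklings.

N1, N22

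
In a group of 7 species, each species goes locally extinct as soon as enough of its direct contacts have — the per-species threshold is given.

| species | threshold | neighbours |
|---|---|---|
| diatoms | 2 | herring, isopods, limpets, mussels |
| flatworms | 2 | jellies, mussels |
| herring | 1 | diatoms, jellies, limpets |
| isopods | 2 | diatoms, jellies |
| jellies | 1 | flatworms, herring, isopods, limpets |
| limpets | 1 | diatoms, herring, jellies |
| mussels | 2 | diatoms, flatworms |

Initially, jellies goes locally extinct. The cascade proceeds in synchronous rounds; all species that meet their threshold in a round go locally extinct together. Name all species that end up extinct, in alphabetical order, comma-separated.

diatoms, herring, isopods, jellies, limpets

Round 1 — jellies goes locally extinct (initial).
Round 2 — checking thresholds:
  flatworms: 1 of 2 neighbours < 2, not yet.
  herring: 1 of 3 neighbours ≥ 1, goes locally extinct.
  isopods: 1 of 2 neighbours < 2, not yet.
  limpets: 1 of 3 neighbours ≥ 1, goes locally extinct.
Round 3 — checking thresholds:
  diatoms: 2 of 4 neighbours ≥ 2, goes locally extinct.
  flatworms: 1 of 2 neighbours < 2, not yet.
  isopods: 1 of 2 neighbours < 2, not yet.
Round 4 — checking thresholds:
  flatworms: 1 of 2 neighbours < 2, not yet.
  isopods: 2 of 2 neighbours ≥ 2, goes locally extinct.
  mussels: 1 of 2 neighbours < 2, not yet.
Round 5 — no new extinctions; cascade stops.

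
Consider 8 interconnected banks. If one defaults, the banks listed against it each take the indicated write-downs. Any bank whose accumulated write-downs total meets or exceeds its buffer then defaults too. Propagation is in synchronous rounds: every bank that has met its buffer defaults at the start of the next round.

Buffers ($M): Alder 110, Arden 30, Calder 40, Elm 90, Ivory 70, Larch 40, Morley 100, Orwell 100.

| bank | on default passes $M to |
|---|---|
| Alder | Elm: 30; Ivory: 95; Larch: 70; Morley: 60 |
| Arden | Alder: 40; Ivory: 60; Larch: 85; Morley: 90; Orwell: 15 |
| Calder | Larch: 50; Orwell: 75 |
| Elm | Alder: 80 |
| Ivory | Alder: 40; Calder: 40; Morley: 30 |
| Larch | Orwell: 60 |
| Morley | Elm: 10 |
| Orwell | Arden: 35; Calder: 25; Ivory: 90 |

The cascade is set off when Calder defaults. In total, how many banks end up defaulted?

6

Round 1 — Calder defaults (initial).
  Larch: +50 → 50 ≥ 40
  Orwell: +75 → 75 < 100
Round 2 — Larch defaults.
  Orwell: +60 → 135 ≥ 100
Round 3 — Orwell defaults.
  Arden: +35 → 35 ≥ 30
  Ivory: +90 → 90 ≥ 70
Round 4 — Arden, Ivory default.
  Alder: +40+40 → 80 < 110
  Morley: +90+30 → 120 ≥ 100
Round 5 — Morley defaults.
  Elm: +10 → 10 < 90
No further defaults.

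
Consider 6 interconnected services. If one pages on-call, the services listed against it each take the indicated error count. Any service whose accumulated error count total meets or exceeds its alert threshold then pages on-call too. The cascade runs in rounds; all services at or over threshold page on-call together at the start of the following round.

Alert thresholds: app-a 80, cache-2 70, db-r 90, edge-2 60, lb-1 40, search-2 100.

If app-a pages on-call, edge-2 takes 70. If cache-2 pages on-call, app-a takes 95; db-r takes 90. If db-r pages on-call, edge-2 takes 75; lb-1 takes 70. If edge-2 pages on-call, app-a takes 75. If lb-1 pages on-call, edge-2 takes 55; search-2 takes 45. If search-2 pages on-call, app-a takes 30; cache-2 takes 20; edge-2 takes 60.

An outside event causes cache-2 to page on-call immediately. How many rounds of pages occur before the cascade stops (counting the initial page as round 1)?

Round 1 — cache-2 pages on-call (initial).
  app-a: +95 → 95 ≥ 80
  db-r: +90 → 90 ≥ 90
Round 2 — app-a, db-r page on-call.
  edge-2: +70+75 → 145 ≥ 60
  lb-1: +70 → 70 ≥ 40
Round 3 — edge-2, lb-1 page on-call.
  search-2: +45 → 45 < 100
No further pages.

3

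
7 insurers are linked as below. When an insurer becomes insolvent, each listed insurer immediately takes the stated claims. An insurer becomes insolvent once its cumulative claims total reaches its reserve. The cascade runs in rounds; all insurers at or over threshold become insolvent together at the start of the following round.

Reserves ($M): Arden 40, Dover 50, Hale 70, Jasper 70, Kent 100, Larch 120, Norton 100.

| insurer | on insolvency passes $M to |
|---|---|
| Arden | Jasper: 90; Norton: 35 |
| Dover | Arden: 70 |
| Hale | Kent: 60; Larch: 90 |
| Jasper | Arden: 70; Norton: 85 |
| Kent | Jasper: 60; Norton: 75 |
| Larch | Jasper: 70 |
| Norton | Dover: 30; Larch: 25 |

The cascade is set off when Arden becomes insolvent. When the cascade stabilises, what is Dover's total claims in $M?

30

Round 1 — Arden becomes insolvent (initial).
  Jasper: +90 → 90 ≥ 70
  Norton: +35 → 35 < 100
Round 2 — Jasper becomes insolvent.
  Norton: +85 → 120 ≥ 100
Round 3 — Norton becomes insolvent.
  Dover: +30 → 30 < 50
  Larch: +25 → 25 < 120
No further insolvencies.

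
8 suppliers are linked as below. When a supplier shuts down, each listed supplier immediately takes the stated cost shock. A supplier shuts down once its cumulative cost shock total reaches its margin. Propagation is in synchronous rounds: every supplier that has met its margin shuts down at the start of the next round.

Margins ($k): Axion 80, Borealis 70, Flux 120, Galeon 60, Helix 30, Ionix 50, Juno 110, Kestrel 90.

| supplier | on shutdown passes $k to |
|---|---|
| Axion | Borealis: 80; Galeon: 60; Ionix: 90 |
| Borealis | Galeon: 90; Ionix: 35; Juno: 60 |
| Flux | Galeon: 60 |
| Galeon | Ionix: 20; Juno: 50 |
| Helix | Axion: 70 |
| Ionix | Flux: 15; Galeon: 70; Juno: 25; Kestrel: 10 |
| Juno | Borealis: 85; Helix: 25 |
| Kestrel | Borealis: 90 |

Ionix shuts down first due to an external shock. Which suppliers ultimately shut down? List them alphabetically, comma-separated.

Round 1 — Ionix shuts down (initial).
  Flux: +15 → 15 < 120
  Galeon: +70 → 70 ≥ 60
  Juno: +25 → 25 < 110
  Kestrel: +10 → 10 < 90
Round 2 — Galeon shuts down.
  Juno: +50 → 75 < 110
No further shutdowns.

Galeon, Ionix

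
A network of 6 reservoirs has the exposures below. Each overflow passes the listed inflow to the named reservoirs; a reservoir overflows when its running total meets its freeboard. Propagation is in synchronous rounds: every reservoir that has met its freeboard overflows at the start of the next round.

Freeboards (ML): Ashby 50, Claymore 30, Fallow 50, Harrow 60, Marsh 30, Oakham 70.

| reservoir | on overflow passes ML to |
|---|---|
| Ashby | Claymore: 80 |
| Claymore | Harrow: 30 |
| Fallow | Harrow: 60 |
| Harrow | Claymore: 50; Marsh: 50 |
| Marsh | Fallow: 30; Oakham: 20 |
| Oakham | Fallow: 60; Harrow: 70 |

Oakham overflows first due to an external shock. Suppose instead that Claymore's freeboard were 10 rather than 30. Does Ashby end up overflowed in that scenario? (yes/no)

no

With Claymore's freeboard at 10:
Round 1 — Oakham overflows (initial).
  Fallow: +60 → 60 ≥ 50
  Harrow: +70 → 70 ≥ 60
Round 2 — Fallow, Harrow overflow.
  Claymore: +50 → 50 ≥ 10
  Marsh: +50 → 50 ≥ 30
Round 3 — Claymore, Marsh overflow.
No further overflows.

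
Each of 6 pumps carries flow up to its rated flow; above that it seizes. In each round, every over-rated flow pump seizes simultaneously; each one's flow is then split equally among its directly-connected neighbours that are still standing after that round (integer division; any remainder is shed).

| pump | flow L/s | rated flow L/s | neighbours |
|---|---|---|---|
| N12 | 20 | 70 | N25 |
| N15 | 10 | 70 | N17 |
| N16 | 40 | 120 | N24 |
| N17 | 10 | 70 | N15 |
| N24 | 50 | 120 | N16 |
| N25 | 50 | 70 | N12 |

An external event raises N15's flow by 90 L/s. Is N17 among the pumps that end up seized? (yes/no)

yes

Round 1 — N15 at 100 > 70. N15 seizes.
  N15 sheds 100 L/s to N17: 100 each.
    N17: 10+100 = 110 > 70
Round 2 — N17 seizes.
  N17 sheds 110 L/s: no online neighbours, lost.
No further seizures.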